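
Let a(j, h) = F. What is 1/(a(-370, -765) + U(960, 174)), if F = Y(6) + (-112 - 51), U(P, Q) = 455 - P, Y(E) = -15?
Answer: -1/683 ≈ -0.0014641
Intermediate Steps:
F = -178 (F = -15 + (-112 - 51) = -15 - 163 = -178)
a(j, h) = -178
1/(a(-370, -765) + U(960, 174)) = 1/(-178 + (455 - 1*960)) = 1/(-178 + (455 - 960)) = 1/(-178 - 505) = 1/(-683) = -1/683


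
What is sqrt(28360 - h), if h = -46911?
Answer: sqrt(75271) ≈ 274.36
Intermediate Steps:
sqrt(28360 - h) = sqrt(28360 - 1*(-46911)) = sqrt(28360 + 46911) = sqrt(75271)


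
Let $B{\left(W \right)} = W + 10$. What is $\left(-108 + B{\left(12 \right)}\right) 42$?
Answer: $-3612$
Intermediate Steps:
$B{\left(W \right)} = 10 + W$
$\left(-108 + B{\left(12 \right)}\right) 42 = \left(-108 + \left(10 + 12\right)\right) 42 = \left(-108 + 22\right) 42 = \left(-86\right) 42 = -3612$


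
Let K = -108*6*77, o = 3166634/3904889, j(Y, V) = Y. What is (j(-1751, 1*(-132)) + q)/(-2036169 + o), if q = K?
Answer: 201675802183/7951010763607 ≈ 0.025365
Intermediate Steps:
o = 3166634/3904889 (o = 3166634*(1/3904889) = 3166634/3904889 ≈ 0.81094)
K = -49896 (K = -648*77 = -49896)
q = -49896
(j(-1751, 1*(-132)) + q)/(-2036169 + o) = (-1751 - 49896)/(-2036169 + 3166634/3904889) = -51647/(-7951010763607/3904889) = -51647*(-3904889/7951010763607) = 201675802183/7951010763607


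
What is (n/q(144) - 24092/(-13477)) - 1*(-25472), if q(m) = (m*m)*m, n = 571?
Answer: 1025118879427591/40242106368 ≈ 25474.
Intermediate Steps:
q(m) = m**3 (q(m) = m**2*m = m**3)
(n/q(144) - 24092/(-13477)) - 1*(-25472) = (571/(144**3) - 24092/(-13477)) - 1*(-25472) = (571/2985984 - 24092*(-1/13477)) + 25472 = (571*(1/2985984) + 24092/13477) + 25472 = (571/2985984 + 24092/13477) + 25472 = 71946021895/40242106368 + 25472 = 1025118879427591/40242106368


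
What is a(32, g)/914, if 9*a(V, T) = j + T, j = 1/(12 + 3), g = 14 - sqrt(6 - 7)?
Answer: 211/123390 - I/8226 ≈ 0.00171 - 0.00012157*I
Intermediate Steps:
g = 14 - I (g = 14 - sqrt(-1) = 14 - I ≈ 14.0 - 1.0*I)
j = 1/15 ≈ 0.066667
a(V, T) = 1/135 + T/9 (a(V, T) = (1/15 + T)/9 = 1/135 + T/9)
a(32, g)/914 = (1/135 + (14 - I)/9)/914 = (1/135 + (14/9 - I/9))*(1/914) = (211/135 - I/9)*(1/914) = 211/123390 - I/8226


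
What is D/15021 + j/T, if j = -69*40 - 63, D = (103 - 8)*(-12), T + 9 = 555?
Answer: -4780747/911274 ≈ -5.2462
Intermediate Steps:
T = 546 (T = -9 + 555 = 546)
D = -1140 (D = 95*(-12) = -1140)
j = -2823 (j = -2760 - 63 = -2823)
D/15021 + j/T = -1140/15021 - 2823/546 = -1140*1/15021 - 2823*1/546 = -380/5007 - 941/182 = -4780747/911274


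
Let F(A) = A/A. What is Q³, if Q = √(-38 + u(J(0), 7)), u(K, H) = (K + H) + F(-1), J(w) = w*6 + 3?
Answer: -81*I*√3 ≈ -140.3*I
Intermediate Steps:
J(w) = 3 + 6*w (J(w) = 6*w + 3 = 3 + 6*w)
F(A) = 1
u(K, H) = 1 + H + K (u(K, H) = (K + H) + 1 = (H + K) + 1 = 1 + H + K)
Q = 3*I*√3 (Q = √(-38 + (1 + 7 + (3 + 6*0))) = √(-38 + (1 + 7 + (3 + 0))) = √(-38 + (1 + 7 + 3)) = √(-38 + 11) = √(-27) = 3*I*√3 ≈ 5.1962*I)
Q³ = (3*I*√3)³ = -81*I*√3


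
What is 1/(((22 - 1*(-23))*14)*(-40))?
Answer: -1/25200 ≈ -3.9683e-5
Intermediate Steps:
1/(((22 - 1*(-23))*14)*(-40)) = 1/(((22 + 23)*14)*(-40)) = 1/((45*14)*(-40)) = 1/(630*(-40)) = 1/(-25200) = -1/25200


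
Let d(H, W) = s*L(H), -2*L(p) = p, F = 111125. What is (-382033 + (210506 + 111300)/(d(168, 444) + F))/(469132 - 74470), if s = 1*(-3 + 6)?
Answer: -14118941001/14585786642 ≈ -0.96799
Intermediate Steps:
L(p) = -p/2
s = 3 (s = 1*3 = 3)
d(H, W) = -3*H/2 (d(H, W) = 3*(-H/2) = -3*H/2)
(-382033 + (210506 + 111300)/(d(168, 444) + F))/(469132 - 74470) = (-382033 + (210506 + 111300)/(-3/2*168 + 111125))/(469132 - 74470) = (-382033 + 321806/(-252 + 111125))/394662 = (-382033 + 321806/110873)*(1/394662) = -42356823003/110873*1/394662 = -14118941001/14585786642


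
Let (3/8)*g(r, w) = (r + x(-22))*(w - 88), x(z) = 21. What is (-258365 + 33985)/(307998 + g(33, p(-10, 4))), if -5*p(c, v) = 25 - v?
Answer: -560950/736803 ≈ -0.76133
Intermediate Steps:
p(c, v) = -5 + v/5 (p(c, v) = -(25 - v)/5 = -5 + v/5)
g(r, w) = 8*(-88 + w)*(21 + r)/3 (g(r, w) = 8*((r + 21)*(w - 88))/3 = 8*((21 + r)*(-88 + w))/3 = 8*((-88 + w)*(21 + r))/3 = 8*(-88 + w)*(21 + r)/3)
(-258365 + 33985)/(307998 + g(33, p(-10, 4))) = (-258365 + 33985)/(307998 + (-4928 + 56*(-5 + (⅕)*4) - 704/3*33 + (8/3)*33*(-5 + (⅕)*4))) = -224380/(307998 + (-4928 + 56*(-5 + ⅘) - 7744 + (8/3)*33*(-5 + ⅘))) = -224380/(307998 + (-4928 + 56*(-21/5) - 7744 + (8/3)*33*(-21/5))) = -224380/(307998 + (-4928 - 1176/5 - 7744 - 1848/5)) = -224380/(307998 - 66384/5) = -224380/1473606/5 = -224380*5/1473606 = -560950/736803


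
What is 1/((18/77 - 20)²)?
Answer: 5929/2316484 ≈ 0.0025595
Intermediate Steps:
1/((18/77 - 20)²) = 1/((-1522/77)²) = 1/(2316484/5929) = 5929/2316484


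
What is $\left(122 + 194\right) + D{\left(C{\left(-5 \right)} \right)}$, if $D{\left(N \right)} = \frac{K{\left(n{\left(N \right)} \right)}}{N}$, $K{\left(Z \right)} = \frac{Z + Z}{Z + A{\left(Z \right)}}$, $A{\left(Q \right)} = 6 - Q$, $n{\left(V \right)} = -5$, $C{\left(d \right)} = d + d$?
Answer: $\frac{1897}{6} \approx 316.17$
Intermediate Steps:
$C{\left(d \right)} = 2 d$
$K{\left(Z \right)} = \frac{Z}{3}$ ($K{\left(Z \right)} = \frac{Z + Z}{Z - \left(-6 + Z\right)} = \frac{2 Z}{6} = 2 Z \frac{1}{6} = \frac{Z}{3}$)
$D{\left(N \right)} = - \frac{5}{3 N}$ ($D{\left(N \right)} = \frac{\frac{1}{3} \left(-5\right)}{N} = - \frac{5}{3 N}$)
$\left(122 + 194\right) + D{\left(C{\left(-5 \right)} \right)} = \left(122 + 194\right) - \frac{5}{3 \cdot 2 \left(-5\right)} = 316 - \frac{5}{3 \left(-10\right)} = 316 - - \frac{1}{6} = 316 + \frac{1}{6} = \frac{1897}{6}$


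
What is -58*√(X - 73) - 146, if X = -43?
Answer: -146 - 116*I*√29 ≈ -146.0 - 624.68*I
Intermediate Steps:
-58*√(X - 73) - 146 = -58*√(-43 - 73) - 146 = -116*I*√29 - 146 = -146 - 116*I*√29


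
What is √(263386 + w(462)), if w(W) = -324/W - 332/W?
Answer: √14054464578/231 ≈ 513.21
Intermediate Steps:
w(W) = -656/W
√(263386 + w(462)) = √(263386 - 656/462) = √(263386 - 656*1/462) = √(263386 - 328/231) = √(60841838/231) = √14054464578/231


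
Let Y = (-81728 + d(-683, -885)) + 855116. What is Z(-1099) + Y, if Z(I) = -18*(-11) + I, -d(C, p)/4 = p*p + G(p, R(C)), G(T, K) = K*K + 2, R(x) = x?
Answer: -4226377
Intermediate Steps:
G(T, K) = 2 + K**2 (G(T, K) = K**2 + 2 = 2 + K**2)
d(C, p) = -8 - 4*C**2 - 4*p**2 (d(C, p) = -4*(p*p + (2 + C**2)) = -4*(p**2 + (2 + C**2)) = -4*(2 + C**2 + p**2) = -8 - 4*C**2 - 4*p**2)
Z(I) = 198 + I
Y = -4225476 (Y = (-81728 + (-8 - 4*(-683)**2 - 4*(-885)**2)) + 855116 = (-81728 + (-8 - 4*466489 - 4*783225)) + 855116 = (-81728 + (-8 - 1865956 - 3132900)) + 855116 = (-81728 - 4998864) + 855116 = -5080592 + 855116 = -4225476)
Z(-1099) + Y = (198 - 1099) - 4225476 = -901 - 4225476 = -4226377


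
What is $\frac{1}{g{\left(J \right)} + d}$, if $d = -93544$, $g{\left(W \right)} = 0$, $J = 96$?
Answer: $- \frac{1}{93544} \approx -1.069 \cdot 10^{-5}$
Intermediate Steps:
$\frac{1}{g{\left(J \right)} + d} = \frac{1}{0 - 93544} = \frac{1}{-93544} = - \frac{1}{93544}$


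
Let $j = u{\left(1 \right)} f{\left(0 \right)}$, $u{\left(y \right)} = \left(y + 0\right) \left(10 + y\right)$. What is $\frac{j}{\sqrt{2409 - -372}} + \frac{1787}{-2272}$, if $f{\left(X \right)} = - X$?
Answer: $- \frac{1787}{2272} \approx -0.78653$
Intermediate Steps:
$u{\left(y \right)} = y \left(10 + y\right)$
$j = 0$ ($j = 1 \left(10 + 1\right) \left(\left(-1\right) 0\right) = 1 \cdot 11 \cdot 0 = 11 \cdot 0 = 0$)
$\frac{j}{\sqrt{2409 - -372}} + \frac{1787}{-2272} = \frac{0}{\sqrt{2409 - -372}} + \frac{1787}{-2272} = \frac{0}{\sqrt{2409 + 372}} + 1787 \left(- \frac{1}{2272}\right) = \frac{0}{\sqrt{2781}} - \frac{1787}{2272} = \frac{0}{3 \sqrt{309}} - \frac{1787}{2272} = 0 \frac{\sqrt{309}}{927} - \frac{1787}{2272} = 0 - \frac{1787}{2272} = - \frac{1787}{2272}$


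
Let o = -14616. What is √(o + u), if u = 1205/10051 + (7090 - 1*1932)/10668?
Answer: I*√79410787288865970/2330958 ≈ 120.89*I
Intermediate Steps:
u = 32348999/53612034 (u = 1205*(1/10051) + (7090 - 1932)*(1/10668) = 1205/10051 + 5158*(1/10668) = 1205/10051 + 2579/5334 = 32348999/53612034 ≈ 0.60339)
√(o + u) = √(-14616 + 32348999/53612034) = √(-783561139945/53612034) = I*√79410787288865970/2330958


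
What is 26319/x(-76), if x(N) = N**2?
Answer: 26319/5776 ≈ 4.5566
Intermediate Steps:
26319/x(-76) = 26319/((-76)**2) = 26319/5776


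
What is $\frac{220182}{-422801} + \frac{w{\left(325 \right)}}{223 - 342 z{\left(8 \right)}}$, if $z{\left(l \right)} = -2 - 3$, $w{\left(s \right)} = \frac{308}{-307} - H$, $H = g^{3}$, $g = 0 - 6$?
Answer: $- \frac{102756267238}{250903220231} \approx -0.40955$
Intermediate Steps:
$g = -6$ ($g = 0 - 6 = -6$)
$H = -216$ ($H = \left(-6\right)^{3} = -216$)
$w{\left(s \right)} = \frac{66004}{307}$ ($w{\left(s \right)} = \frac{308}{-307} - -216 = 308 \left(- \frac{1}{307}\right) + 216 = - \frac{308}{307} + 216 = \frac{66004}{307}$)
$z{\left(l \right)} = -5$
$\frac{220182}{-422801} + \frac{w{\left(325 \right)}}{223 - 342 z{\left(8 \right)}} = \frac{220182}{-422801} + \frac{66004}{307 \left(223 - -1710\right)} = 220182 \left(- \frac{1}{422801}\right) + \frac{66004}{307 \left(223 + 1710\right)} = - \frac{220182}{422801} + \frac{66004}{307 \cdot 1933} = - \frac{220182}{422801} + \frac{66004}{307} \cdot \frac{1}{1933} = - \frac{220182}{422801} + \frac{66004}{593431} = - \frac{102756267238}{250903220231}$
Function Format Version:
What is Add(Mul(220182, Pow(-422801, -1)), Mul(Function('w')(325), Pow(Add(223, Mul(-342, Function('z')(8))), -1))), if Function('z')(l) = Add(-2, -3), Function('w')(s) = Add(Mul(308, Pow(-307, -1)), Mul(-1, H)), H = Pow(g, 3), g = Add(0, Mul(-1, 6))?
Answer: Rational(-102756267238, 250903220231) ≈ -0.40955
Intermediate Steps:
g = -6 (g = Add(0, -6) = -6)
H = -216 (H = Pow(-6, 3) = -216)
Function('w')(s) = Rational(66004, 307) (Function('w')(s) = Add(Mul(308, Pow(-307, -1)), Mul(-1, -216)) = Add(Mul(308, Rational(-1, 307)), 216) = Add(Rational(-308, 307), 216) = Rational(66004, 307))
Function('z')(l) = -5
Add(Mul(220182, Pow(-422801, -1)), Mul(Function('w')(325), Pow(Add(223, Mul(-342, Function('z')(8))), -1))) = Add(Mul(220182, Pow(-422801, -1)), Mul(Rational(66004, 307), Pow(Add(223, Mul(-342, -5)), -1))) = Add(Mul(220182, Rational(-1, 422801)), Mul(Rational(66004, 307), Pow(Add(223, 1710), -1))) = Add(Rational(-220182, 422801), Mul(Rational(66004, 307), Pow(1933, -1))) = Add(Rational(-220182, 422801), Mul(Rational(66004, 307), Rational(1, 1933))) = Add(Rational(-220182, 422801), Rational(66004, 593431)) = Rational(-102756267238, 250903220231)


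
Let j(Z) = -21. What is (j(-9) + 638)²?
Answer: 380689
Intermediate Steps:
(j(-9) + 638)² = (-21 + 638)² = 617² = 380689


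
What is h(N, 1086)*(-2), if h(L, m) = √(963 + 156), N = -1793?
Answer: -2*√1119 ≈ -66.903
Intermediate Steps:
h(L, m) = √1119
h(N, 1086)*(-2) = √1119*(-2) = -2*√1119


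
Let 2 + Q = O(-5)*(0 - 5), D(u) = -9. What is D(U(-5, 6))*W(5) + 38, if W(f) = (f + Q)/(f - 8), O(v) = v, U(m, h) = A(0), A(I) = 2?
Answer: 122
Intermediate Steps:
U(m, h) = 2
Q = 23 (Q = -2 - 5*(0 - 5) = -2 - 5*(-5) = -2 + 25 = 23)
W(f) = (23 + f)/(-8 + f) (W(f) = (f + 23)/(f - 8) = (23 + f)/(-8 + f))
D(U(-5, 6))*W(5) + 38 = -9*(23 + 5)/(-8 + 5) + 38 = -9*28/(-3) + 38 = -(-3)*28 + 38 = -9*(-28/3) + 38 = 84 + 38 = 122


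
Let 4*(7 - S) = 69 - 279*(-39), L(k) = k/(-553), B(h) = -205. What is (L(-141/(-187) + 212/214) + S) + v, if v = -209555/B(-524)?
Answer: -221424825103/129618302 ≈ -1708.3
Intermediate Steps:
L(k) = -k/553 (L(k) = k*(-1/553) = -k/553)
S = -5461/2 (S = 7 - (69 - 279*(-39))/4 = 7 - (69 + 10881)/4 = 7 - ¼*10950 = 7 - 5475/2 = -5461/2 ≈ -2730.5)
v = 41911/41 (v = -209555/(-205) = -209555*(-1/205) = 41911/41 ≈ 1022.2)
(L(-141/(-187) + 212/214) + S) + v = (-(-141/(-187) + 212/214)/553 - 5461/2) + 41911/41 = (-(-141*(-1/187) + 212*(1/214))/553 - 5461/2) + 41911/41 = (-(141/187 + 106/107)/553 - 5461/2) + 41911/41 = (-1/553*34909/20009 - 5461/2) + 41911/41 = (-4987/1580711 - 5461/2) + 41911/41 = -8632272745/3161422 + 41911/41 = -221424825103/129618302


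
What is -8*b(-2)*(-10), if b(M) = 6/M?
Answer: -240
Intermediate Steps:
-8*b(-2)*(-10) = -48/(-2)*(-10) = -48*(-1)/2*(-10) = -8*(-3)*(-10) = 24*(-10) = -240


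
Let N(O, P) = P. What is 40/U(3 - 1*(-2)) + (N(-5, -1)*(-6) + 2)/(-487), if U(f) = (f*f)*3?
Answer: 3776/7305 ≈ 0.51691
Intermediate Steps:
U(f) = 3*f² (U(f) = f²*3 = 3*f²)
40/U(3 - 1*(-2)) + (N(-5, -1)*(-6) + 2)/(-487) = 40/((3*(3 - 1*(-2))²)) + (-1*(-6) + 2)/(-487) = 40/((3*(3 + 2)²)) + (6 + 2)*(-1/487) = 40/((3*5²)) + 8*(-1/487) = 40/((3*25)) - 8/487 = 40/75 - 8/487 = 40*(1/75) - 8/487 = 8/15 - 8/487 = 3776/7305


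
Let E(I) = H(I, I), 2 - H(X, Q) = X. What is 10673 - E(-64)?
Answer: 10607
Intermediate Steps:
H(X, Q) = 2 - X
E(I) = 2 - I
10673 - E(-64) = 10673 - (2 - 1*(-64)) = 10673 - (2 + 64) = 10673 - 1*66 = 10673 - 66 = 10607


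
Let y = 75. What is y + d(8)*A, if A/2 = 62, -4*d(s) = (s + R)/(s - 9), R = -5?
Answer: 168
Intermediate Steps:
d(s) = -(-5 + s)/(4*(-9 + s)) (d(s) = -(s - 5)/(4*(s - 9)) = -(-5 + s)/(4*(-9 + s)))
A = 124 (A = 2*62 = 124)
y + d(8)*A = 75 + ((5 - 1*8)/(4*(-9 + 8)))*124 = 75 + ((¼)*(5 - 8)/(-1))*124 = 75 + ((¼)*(-1)*(-3))*124 = 75 + (¾)*124 = 75 + 93 = 168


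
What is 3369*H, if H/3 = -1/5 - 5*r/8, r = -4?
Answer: 232461/10 ≈ 23246.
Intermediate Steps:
H = 69/10 (H = 3*(-1/5 - 5/(8/(-4))) = 3*(-1*⅕ - 5/(8*(-¼))) = 3*(-⅕ - 5/(-2)) = 3*(-⅕ - 5*(-½)) = 3*(-⅕ + 5/2) = 3*(23/10) = 69/10 ≈ 6.9000)
3369*H = 3369*(69/10) = 232461/10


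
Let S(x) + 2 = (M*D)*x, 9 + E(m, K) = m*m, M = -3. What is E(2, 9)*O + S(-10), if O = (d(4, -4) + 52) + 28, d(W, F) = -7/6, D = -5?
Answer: -3277/6 ≈ -546.17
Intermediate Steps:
d(W, F) = -7/6 (d(W, F) = -7*⅙ = -7/6)
E(m, K) = -9 + m² (E(m, K) = -9 + m*m = -9 + m²)
S(x) = -2 + 15*x (S(x) = -2 + (-3*(-5))*x = -2 + 15*x)
O = 473/6 (O = (-7/6 + 52) + 28 = 305/6 + 28 = 473/6 ≈ 78.833)
E(2, 9)*O + S(-10) = (-9 + 2²)*(473/6) + (-2 + 15*(-10)) = (-9 + 4)*(473/6) + (-2 - 150) = -5*473/6 - 152 = -2365/6 - 152 = -3277/6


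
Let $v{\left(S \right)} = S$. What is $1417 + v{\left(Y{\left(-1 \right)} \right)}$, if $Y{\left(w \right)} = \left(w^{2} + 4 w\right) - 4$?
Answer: $1410$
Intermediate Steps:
$Y{\left(w \right)} = -4 + w^{2} + 4 w$
$1417 + v{\left(Y{\left(-1 \right)} \right)} = 1417 + \left(-4 + \left(-1\right)^{2} + 4 \left(-1\right)\right) = 1417 - 7 = 1410$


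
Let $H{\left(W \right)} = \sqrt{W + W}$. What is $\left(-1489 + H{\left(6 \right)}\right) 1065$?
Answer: $-1585785 + 2130 \sqrt{3} \approx -1.5821 \cdot 10^{6}$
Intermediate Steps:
$H{\left(W \right)} = \sqrt{2} \sqrt{W}$ ($H{\left(W \right)} = \sqrt{2 W} = \sqrt{2} \sqrt{W}$)
$\left(-1489 + H{\left(6 \right)}\right) 1065 = \left(-1489 + \sqrt{2} \sqrt{6}\right) 1065 = \left(-1489 + 2 \sqrt{3}\right) 1065 = -1585785 + 2130 \sqrt{3}$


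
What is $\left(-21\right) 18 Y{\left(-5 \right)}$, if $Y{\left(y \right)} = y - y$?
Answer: $0$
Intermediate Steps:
$Y{\left(y \right)} = 0$
$\left(-21\right) 18 Y{\left(-5 \right)} = \left(-21\right) 18 \cdot 0 = \left(-378\right) 0 = 0$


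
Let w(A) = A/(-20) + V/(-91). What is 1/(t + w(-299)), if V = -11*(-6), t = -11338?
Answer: -1820/20609271 ≈ -8.8310e-5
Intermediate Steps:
V = 66
w(A) = -66/91 - A/20 (w(A) = A/(-20) + 66/(-91) = A*(-1/20) + 66*(-1/91) = -A/20 - 66/91 = -66/91 - A/20)
1/(t + w(-299)) = 1/(-11338 + (-66/91 - 1/20*(-299))) = 1/(-11338 + (-66/91 + 299/20)) = 1/(-11338 + 25889/1820) = 1/(-20609271/1820) = -1820/20609271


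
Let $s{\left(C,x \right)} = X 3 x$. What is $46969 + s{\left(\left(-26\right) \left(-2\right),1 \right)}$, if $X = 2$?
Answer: $46975$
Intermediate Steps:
$s{\left(C,x \right)} = 6 x$ ($s{\left(C,x \right)} = 2 \cdot 3 x = 6 x$)
$46969 + s{\left(\left(-26\right) \left(-2\right),1 \right)} = 46969 + 6 \cdot 1 = 46969 + 6 = 46975$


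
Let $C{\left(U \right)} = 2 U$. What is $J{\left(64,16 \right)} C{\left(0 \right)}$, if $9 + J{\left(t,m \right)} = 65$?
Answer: $0$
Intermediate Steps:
$J{\left(t,m \right)} = 56$ ($J{\left(t,m \right)} = -9 + 65 = 56$)
$J{\left(64,16 \right)} C{\left(0 \right)} = 56 \cdot 2 \cdot 0 = 56 \cdot 0 = 0$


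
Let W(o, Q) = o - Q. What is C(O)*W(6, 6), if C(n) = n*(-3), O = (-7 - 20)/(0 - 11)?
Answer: 0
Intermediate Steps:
O = 27/11 (O = -27/(-11) = -27*(-1/11) = 27/11 ≈ 2.4545)
C(n) = -3*n
C(O)*W(6, 6) = (-3*27/11)*(6 - 1*6) = -81*(6 - 6)/11 = -81/11*0 = 0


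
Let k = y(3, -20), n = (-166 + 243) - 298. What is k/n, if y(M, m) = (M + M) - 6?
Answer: 0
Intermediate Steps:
n = -221 (n = 77 - 298 = -221)
y(M, m) = -6 + 2*M (y(M, m) = 2*M - 6 = -6 + 2*M)
k = 0 (k = -6 + 2*3 = -6 + 6 = 0)
k/n = 0/(-221) = 0*(-1/221) = 0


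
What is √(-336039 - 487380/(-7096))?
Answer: I*√1057324118934/1774 ≈ 579.63*I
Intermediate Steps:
√(-336039 - 487380/(-7096)) = √(-336039 - 487380*(-1/7096)) = √(-336039 + 121845/1774) = √(-596011341/1774) = I*√1057324118934/1774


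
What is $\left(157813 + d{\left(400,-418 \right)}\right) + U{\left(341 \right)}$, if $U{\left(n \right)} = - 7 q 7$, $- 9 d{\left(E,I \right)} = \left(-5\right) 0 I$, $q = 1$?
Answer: $157764$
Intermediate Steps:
$d{\left(E,I \right)} = 0$ ($d{\left(E,I \right)} = - \frac{\left(-5\right) 0 I}{9} = - \frac{0 I}{9} = \left(- \frac{1}{9}\right) 0 = 0$)
$U{\left(n \right)} = -49$ ($U{\left(n \right)} = \left(-7\right) 1 \cdot 7 = \left(-7\right) 7 = -49$)
$\left(157813 + d{\left(400,-418 \right)}\right) + U{\left(341 \right)} = \left(157813 + 0\right) - 49 = 157813 - 49 = 157764$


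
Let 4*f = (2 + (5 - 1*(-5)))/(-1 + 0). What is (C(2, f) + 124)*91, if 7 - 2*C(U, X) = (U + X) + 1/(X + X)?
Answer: 139867/12 ≈ 11656.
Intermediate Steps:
f = -3 (f = ((2 + (5 - 1*(-5)))/(-1 + 0))/4 = ((2 + (5 + 5))/(-1))/4 = ((2 + 10)*(-1))/4 = (12*(-1))/4 = (¼)*(-12) = -3)
C(U, X) = 7/2 - U/2 - X/2 - 1/(4*X) (C(U, X) = 7/2 - ((U + X) + 1/(X + X))/2 = 7/2 - ((U + X) + 1/(2*X))/2 = 7/2 - (U + X + 1/(2*X))/2 = 7/2 + (-U/2 - X/2 - 1/(4*X)) = 7/2 - U/2 - X/2 - 1/(4*X))
(C(2, f) + 124)*91 = ((¼)*(-1 - 2*(-3)*(-7 + 2 - 3))/(-3) + 124)*91 = ((¼)*(-⅓)*(-1 - 2*(-3)*(-8)) + 124)*91 = ((¼)*(-⅓)*(-1 - 48) + 124)*91 = ((¼)*(-⅓)*(-49) + 124)*91 = (49/12 + 124)*91 = (1537/12)*91 = 139867/12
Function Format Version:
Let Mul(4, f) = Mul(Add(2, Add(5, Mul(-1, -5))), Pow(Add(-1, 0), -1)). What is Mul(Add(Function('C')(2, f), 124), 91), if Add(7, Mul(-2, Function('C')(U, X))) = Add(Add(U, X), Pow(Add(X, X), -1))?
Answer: Rational(139867, 12) ≈ 11656.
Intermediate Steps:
f = -3 (f = Mul(Rational(1, 4), Mul(Add(2, Add(5, Mul(-1, -5))), Pow(Add(-1, 0), -1))) = Mul(Rational(1, 4), Mul(Add(2, Add(5, 5)), Pow(-1, -1))) = Mul(Rational(1, 4), Mul(Add(2, 10), -1)) = Mul(Rational(1, 4), Mul(12, -1)) = Mul(Rational(1, 4), -12) = -3)
Function('C')(U, X) = Add(Rational(7, 2), Mul(Rational(-1, 2), U), Mul(Rational(-1, 2), X), Mul(Rational(-1, 4), Pow(X, -1))) (Function('C')(U, X) = Add(Rational(7, 2), Mul(Rational(-1, 2), Add(Add(U, X), Pow(Add(X, X), -1)))) = Add(Rational(7, 2), Mul(Rational(-1, 2), Add(Add(U, X), Pow(Mul(2, X), -1)))) = Add(Rational(7, 2), Mul(Rational(-1, 2), Add(Add(U, X), Mul(Rational(1, 2), Pow(X, -1))))) = Add(Rational(7, 2), Mul(Rational(-1, 2), Add(U, X, Mul(Rational(1, 2), Pow(X, -1))))) = Add(Rational(7, 2), Add(Mul(Rational(-1, 2), U), Mul(Rational(-1, 2), X), Mul(Rational(-1, 4), Pow(X, -1)))) = Add(Rational(7, 2), Mul(Rational(-1, 2), U), Mul(Rational(-1, 2), X), Mul(Rational(-1, 4), Pow(X, -1))))
Mul(Add(Function('C')(2, f), 124), 91) = Mul(Add(Mul(Rational(1, 4), Pow(-3, -1), Add(-1, Mul(-2, -3, Add(-7, 2, -3)))), 124), 91) = Mul(Add(Mul(Rational(1, 4), Rational(-1, 3), Add(-1, Mul(-2, -3, -8))), 124), 91) = Mul(Add(Mul(Rational(1, 4), Rational(-1, 3), Add(-1, -48)), 124), 91) = Mul(Add(Mul(Rational(1, 4), Rational(-1, 3), -49), 124), 91) = Mul(Add(Rational(49, 12), 124), 91) = Mul(Rational(1537, 12), 91) = Rational(139867, 12)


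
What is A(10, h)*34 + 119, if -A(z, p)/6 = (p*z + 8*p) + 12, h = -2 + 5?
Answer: -13345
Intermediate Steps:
h = 3
A(z, p) = -72 - 48*p - 6*p*z (A(z, p) = -6*((p*z + 8*p) + 12) = -6*((8*p + p*z) + 12) = -6*(12 + 8*p + p*z) = -72 - 48*p - 6*p*z)
A(10, h)*34 + 119 = (-72 - 48*3 - 6*3*10)*34 + 119 = (-72 - 144 - 180)*34 + 119 = -396*34 + 119 = -13464 + 119 = -13345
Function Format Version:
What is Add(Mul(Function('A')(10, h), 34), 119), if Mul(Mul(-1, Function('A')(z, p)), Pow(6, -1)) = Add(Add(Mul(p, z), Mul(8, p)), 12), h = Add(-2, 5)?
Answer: -13345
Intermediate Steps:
h = 3
Function('A')(z, p) = Add(-72, Mul(-48, p), Mul(-6, p, z)) (Function('A')(z, p) = Mul(-6, Add(Add(Mul(p, z), Mul(8, p)), 12)) = Mul(-6, Add(Add(Mul(8, p), Mul(p, z)), 12)) = Mul(-6, Add(12, Mul(8, p), Mul(p, z))) = Add(-72, Mul(-48, p), Mul(-6, p, z)))
Add(Mul(Function('A')(10, h), 34), 119) = Add(Mul(Add(-72, Mul(-48, 3), Mul(-6, 3, 10)), 34), 119) = Add(Mul(Add(-72, -144, -180), 34), 119) = Add(Mul(-396, 34), 119) = Add(-13464, 119) = -13345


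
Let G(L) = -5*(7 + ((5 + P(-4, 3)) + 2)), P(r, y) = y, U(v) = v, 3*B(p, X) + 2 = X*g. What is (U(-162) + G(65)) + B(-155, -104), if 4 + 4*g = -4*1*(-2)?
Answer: -847/3 ≈ -282.33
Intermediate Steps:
g = 1 (g = -1 + (-4*1*(-2))/4 = -1 + (-4*(-2))/4 = -1 + (¼)*8 = -1 + 2 = 1)
B(p, X) = -⅔ + X/3 (B(p, X) = -⅔ + (X*1)/3 = -⅔ + X/3)
G(L) = -85 (G(L) = -5*(7 + ((5 + 3) + 2)) = -5*(7 + (8 + 2)) = -5*(7 + 10) = -5*17 = -85)
(U(-162) + G(65)) + B(-155, -104) = (-162 - 85) + (-⅔ + (⅓)*(-104)) = -247 + (-⅔ - 104/3) = -247 - 106/3 = -847/3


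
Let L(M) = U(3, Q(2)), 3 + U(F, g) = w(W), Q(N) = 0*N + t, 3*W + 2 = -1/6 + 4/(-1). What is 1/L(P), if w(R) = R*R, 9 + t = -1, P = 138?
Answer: 324/397 ≈ 0.81612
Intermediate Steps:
t = -10 (t = -9 - 1 = -10)
W = -37/18 (W = -⅔ + (-1/6 + 4/(-1))/3 = -⅔ + (-1*⅙ + 4*(-1))/3 = -⅔ + (-⅙ - 4)/3 = -⅔ + (⅓)*(-25/6) = -⅔ - 25/18 = -37/18 ≈ -2.0556)
w(R) = R²
Q(N) = -10 (Q(N) = 0*N - 10 = 0 - 10 = -10)
U(F, g) = 397/324 (U(F, g) = -3 + (-37/18)² = -3 + 1369/324 = 397/324)
L(M) = 397/324
1/L(P) = 1/(397/324) = 324/397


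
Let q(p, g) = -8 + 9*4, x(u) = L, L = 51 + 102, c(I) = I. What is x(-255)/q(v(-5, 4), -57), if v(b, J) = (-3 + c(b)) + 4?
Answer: 153/28 ≈ 5.4643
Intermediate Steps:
v(b, J) = 1 + b (v(b, J) = (-3 + b) + 4 = 1 + b)
L = 153
x(u) = 153
q(p, g) = 28 (q(p, g) = -8 + 36 = 28)
x(-255)/q(v(-5, 4), -57) = 153/28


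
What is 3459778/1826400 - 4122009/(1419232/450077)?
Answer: -105886610511238897/81002666400 ≈ -1.3072e+6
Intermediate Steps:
3459778/1826400 - 4122009/(1419232/450077) = 3459778*(1/1826400) - 4122009/(1419232*(1/450077)) = 1729889/913200 - 4122009/1419232/450077 = 1729889/913200 - 4122009*450077/1419232 = 1729889/913200 - 1855221444693/1419232 = -105886610511238897/81002666400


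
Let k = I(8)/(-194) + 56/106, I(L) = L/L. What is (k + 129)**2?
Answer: 1773576707049/105719524 ≈ 16776.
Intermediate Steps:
I(L) = 1
k = 5379/10282 (k = 1/(-194) + 56/106 = 1*(-1/194) + 56*(1/106) = -1/194 + 28/53 = 5379/10282 ≈ 0.52315)
(k + 129)**2 = (5379/10282 + 129)**2 = (1331757/10282)**2 = 1773576707049/105719524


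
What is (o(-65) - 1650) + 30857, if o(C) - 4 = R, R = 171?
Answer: 29382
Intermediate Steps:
o(C) = 175 (o(C) = 4 + 171 = 175)
(o(-65) - 1650) + 30857 = (175 - 1650) + 30857 = -1475 + 30857 = 29382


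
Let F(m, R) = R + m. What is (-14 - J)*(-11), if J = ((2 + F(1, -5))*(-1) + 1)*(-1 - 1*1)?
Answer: 88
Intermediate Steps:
J = -6 (J = ((2 + (-5 + 1))*(-1) + 1)*(-1 - 1*1) = ((2 - 4)*(-1) + 1)*(-1 - 1) = (-2*(-1) + 1)*(-2) = (2 + 1)*(-2) = 3*(-2) = -6)
(-14 - J)*(-11) = (-14 - 1*(-6))*(-11) = (-14 + 6)*(-11) = -8*(-11) = 88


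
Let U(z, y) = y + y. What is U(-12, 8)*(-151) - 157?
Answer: -2573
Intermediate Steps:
U(z, y) = 2*y
U(-12, 8)*(-151) - 157 = (2*8)*(-151) - 157 = 16*(-151) - 157 = -2416 - 157 = -2573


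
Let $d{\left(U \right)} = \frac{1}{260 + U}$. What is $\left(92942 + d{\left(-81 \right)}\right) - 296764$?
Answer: $- \frac{36484137}{179} \approx -2.0382 \cdot 10^{5}$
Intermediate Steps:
$\left(92942 + d{\left(-81 \right)}\right) - 296764 = \left(92942 + \frac{1}{260 - 81}\right) - 296764 = \left(92942 + \frac{1}{179}\right) - 296764 = \frac{16636619}{179} - 296764 = - \frac{36484137}{179}$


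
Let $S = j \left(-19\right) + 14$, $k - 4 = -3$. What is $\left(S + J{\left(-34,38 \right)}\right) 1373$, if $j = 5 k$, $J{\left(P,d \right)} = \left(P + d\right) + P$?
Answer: $-152403$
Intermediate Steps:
$J{\left(P,d \right)} = d + 2 P$
$k = 1$ ($k = 4 - 3 = 1$)
$j = 5$ ($j = 5 \cdot 1 = 5$)
$S = -81$ ($S = 5 \left(-19\right) + 14 = -95 + 14 = -81$)
$\left(S + J{\left(-34,38 \right)}\right) 1373 = \left(-81 + \left(38 + 2 \left(-34\right)\right)\right) 1373 = \left(-81 + \left(38 - 68\right)\right) 1373 = \left(-81 - 30\right) 1373 = \left(-111\right) 1373 = -152403$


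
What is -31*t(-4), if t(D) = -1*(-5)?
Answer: -155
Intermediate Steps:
t(D) = 5
-31*t(-4) = -31*5 = -155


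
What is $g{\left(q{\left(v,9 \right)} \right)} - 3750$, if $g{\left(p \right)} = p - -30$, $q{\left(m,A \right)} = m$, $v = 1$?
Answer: $-3719$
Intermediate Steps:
$g{\left(p \right)} = 30 + p$ ($g{\left(p \right)} = p + 30 = 30 + p$)
$g{\left(q{\left(v,9 \right)} \right)} - 3750 = \left(30 + 1\right) - 3750 = 31 - 3750 = -3719$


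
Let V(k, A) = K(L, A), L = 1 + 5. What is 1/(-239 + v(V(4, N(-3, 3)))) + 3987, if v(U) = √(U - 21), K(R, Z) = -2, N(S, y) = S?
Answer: 227832889/57144 - I*√23/57144 ≈ 3987.0 - 8.3925e-5*I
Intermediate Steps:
L = 6
V(k, A) = -2
v(U) = √(-21 + U)
1/(-239 + v(V(4, N(-3, 3)))) + 3987 = 1/(-239 + √(-21 - 2)) + 3987 = 1/(-239 + √(-23)) + 3987 = 1/(-239 + I*√23) + 3987 = 3987 + 1/(-239 + I*√23)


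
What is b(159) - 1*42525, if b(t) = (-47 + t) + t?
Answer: -42254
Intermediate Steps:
b(t) = -47 + 2*t
b(159) - 1*42525 = (-47 + 2*159) - 1*42525 = (-47 + 318) - 42525 = 271 - 42525 = -42254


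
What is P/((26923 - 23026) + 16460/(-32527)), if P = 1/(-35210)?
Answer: -32527/4462559729390 ≈ -7.2889e-9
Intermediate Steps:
P = -1/35210 ≈ -2.8401e-5
P/((26923 - 23026) + 16460/(-32527)) = -1/(35210*((26923 - 23026) + 16460/(-32527))) = -1/(35210*(3897 + 16460*(-1/32527))) = -1/(35210*(3897 - 16460/32527)) = -1/(35210*126741259/32527) = -1/35210*32527/126741259 = -32527/4462559729390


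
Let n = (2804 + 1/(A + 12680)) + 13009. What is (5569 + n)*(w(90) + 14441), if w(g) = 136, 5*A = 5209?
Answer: 21384424642011/68609 ≈ 3.1169e+8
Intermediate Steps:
A = 5209/5 (A = (1/5)*5209 = 5209/5 ≈ 1041.8)
n = 1084914122/68609 (n = (2804 + 1/(5209/5 + 12680)) + 13009 = (2804 + 1/(68609/5)) + 13009 = (2804 + 5/68609) + 13009 = 192379641/68609 + 13009 = 1084914122/68609 ≈ 15813.)
(5569 + n)*(w(90) + 14441) = (5569 + 1084914122/68609)*(136 + 14441) = (1466997643/68609)*14577 = 21384424642011/68609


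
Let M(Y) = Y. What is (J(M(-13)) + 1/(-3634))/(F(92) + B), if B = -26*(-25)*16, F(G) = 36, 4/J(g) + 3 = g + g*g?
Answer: 14383/5802436872 ≈ 2.4788e-6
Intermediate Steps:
J(g) = 4/(-3 + g + g²) (J(g) = 4/(-3 + (g + g*g)) = 4/(-3 + (g + g²)) = 4/(-3 + g + g²))
B = 10400 (B = 650*16 = 10400)
(J(M(-13)) + 1/(-3634))/(F(92) + B) = (4/(-3 - 13 + (-13)²) + 1/(-3634))/(36 + 10400) = (4/(-3 - 13 + 169) - 1/3634)/10436 = (4/153 - 1/3634)*(1/10436) = (14383/556002)*(1/10436) = 14383/5802436872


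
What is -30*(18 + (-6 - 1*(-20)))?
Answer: -960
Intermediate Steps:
-30*(18 + (-6 - 1*(-20))) = -30*(18 + (-6 + 20)) = -30*(18 + 14) = -30*32 = -960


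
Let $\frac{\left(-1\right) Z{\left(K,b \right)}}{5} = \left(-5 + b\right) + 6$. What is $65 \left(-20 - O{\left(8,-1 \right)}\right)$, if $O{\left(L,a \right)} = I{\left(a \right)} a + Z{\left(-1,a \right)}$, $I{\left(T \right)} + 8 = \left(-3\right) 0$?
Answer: $-1820$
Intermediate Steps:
$Z{\left(K,b \right)} = -5 - 5 b$ ($Z{\left(K,b \right)} = - 5 \left(\left(-5 + b\right) + 6\right) = - 5 \left(1 + b\right) = -5 - 5 b$)
$I{\left(T \right)} = -8$ ($I{\left(T \right)} = -8 - 0 = -8 + 0 = -8$)
$O{\left(L,a \right)} = -5 - 13 a$ ($O{\left(L,a \right)} = - 8 a - \left(5 + 5 a\right) = -5 - 13 a$)
$65 \left(-20 - O{\left(8,-1 \right)}\right) = 65 \left(-20 - \left(-5 - -13\right)\right) = 65 \left(-20 - \left(-5 + 13\right)\right) = 65 \left(-20 - 8\right) = 65 \left(-28\right) = -1820$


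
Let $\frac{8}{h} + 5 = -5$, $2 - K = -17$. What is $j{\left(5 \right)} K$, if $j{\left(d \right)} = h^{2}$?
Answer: $\frac{304}{25} \approx 12.16$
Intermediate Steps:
$K = 19$ ($K = 2 - -17 = 2 + 17 = 19$)
$h = - \frac{4}{5}$ ($h = \frac{8}{-5 - 5} = \frac{8}{-10} = 8 \left(- \frac{1}{10}\right) = - \frac{4}{5} \approx -0.8$)
$j{\left(d \right)} = \frac{16}{25}$ ($j{\left(d \right)} = \left(- \frac{4}{5}\right)^{2} = \frac{16}{25}$)
$j{\left(5 \right)} K = \frac{16}{25} \cdot 19 = \frac{304}{25}$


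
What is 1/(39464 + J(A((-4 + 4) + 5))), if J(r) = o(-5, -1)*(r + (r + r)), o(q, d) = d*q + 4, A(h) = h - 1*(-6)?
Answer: 1/39761 ≈ 2.5150e-5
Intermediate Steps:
A(h) = 6 + h (A(h) = h + 6 = 6 + h)
o(q, d) = 4 + d*q
J(r) = 27*r (J(r) = (4 - 1*(-5))*(r + (r + r)) = (4 + 5)*(r + 2*r) = 9*(3*r) = 27*r)
1/(39464 + J(A((-4 + 4) + 5))) = 1/(39464 + 27*(6 + ((-4 + 4) + 5))) = 1/(39464 + 27*(6 + (0 + 5))) = 1/(39464 + 27*(6 + 5)) = 1/(39464 + 27*11) = 1/(39464 + 297) = 1/39761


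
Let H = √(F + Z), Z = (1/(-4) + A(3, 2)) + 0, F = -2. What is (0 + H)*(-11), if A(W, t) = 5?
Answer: -11*√11/2 ≈ -18.241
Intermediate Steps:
Z = 19/4 (Z = (1/(-4) + 5) + 0 = (-¼ + 5) + 0 = 19/4 + 0 = 19/4 ≈ 4.7500)
H = √11/2 (H = √(-2 + 19/4) = √(11/4) = √11/2 ≈ 1.6583)
(0 + H)*(-11) = (0 + √11/2)*(-11) = (√11/2)*(-11) = -11*√11/2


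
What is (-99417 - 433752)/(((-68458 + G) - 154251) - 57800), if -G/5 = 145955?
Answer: 533169/1010284 ≈ 0.52774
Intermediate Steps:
G = -729775 (G = -5*145955 = -729775)
(-99417 - 433752)/(((-68458 + G) - 154251) - 57800) = (-99417 - 433752)/(((-68458 - 729775) - 154251) - 57800) = -533169/((-798233 - 154251) - 57800) = -533169/(-952484 - 57800) = -533169/(-1010284) = -533169*(-1/1010284) = 533169/1010284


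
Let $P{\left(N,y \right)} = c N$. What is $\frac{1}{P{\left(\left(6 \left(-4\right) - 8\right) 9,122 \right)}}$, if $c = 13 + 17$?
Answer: $- \frac{1}{8640} \approx -0.00011574$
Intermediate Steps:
$c = 30$
$P{\left(N,y \right)} = 30 N$
$\frac{1}{P{\left(\left(6 \left(-4\right) - 8\right) 9,122 \right)}} = \frac{1}{30 \left(6 \left(-4\right) - 8\right) 9} = \frac{1}{30 \left(-24 - 8\right) 9} = \frac{1}{30 \left(\left(-32\right) 9\right)} = \frac{1}{30 \left(-288\right)} = \frac{1}{-8640} = - \frac{1}{8640}$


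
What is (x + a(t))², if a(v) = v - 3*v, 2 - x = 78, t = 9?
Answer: 8836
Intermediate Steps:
x = -76 (x = 2 - 1*78 = 2 - 78 = -76)
a(v) = -2*v
(x + a(t))² = (-76 - 2*9)² = (-76 - 18)² = (-94)² = 8836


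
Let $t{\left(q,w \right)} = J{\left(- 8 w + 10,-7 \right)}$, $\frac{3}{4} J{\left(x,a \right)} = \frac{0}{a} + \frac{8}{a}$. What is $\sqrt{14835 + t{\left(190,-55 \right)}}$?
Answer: $\frac{\sqrt{6541563}}{21} \approx 121.79$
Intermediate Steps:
$J{\left(x,a \right)} = \frac{32}{3 a}$ ($J{\left(x,a \right)} = \frac{4 \left(\frac{0}{a} + \frac{8}{a}\right)}{3} = \frac{4 \left(0 + \frac{8}{a}\right)}{3} = \frac{4 \frac{8}{a}}{3} = \frac{32}{3 a}$)
$t{\left(q,w \right)} = - \frac{32}{21}$ ($t{\left(q,w \right)} = \frac{32}{3 \left(-7\right)} = \frac{32}{3} \left(- \frac{1}{7}\right) = - \frac{32}{21}$)
$\sqrt{14835 + t{\left(190,-55 \right)}} = \sqrt{14835 - \frac{32}{21}} = \sqrt{\frac{311503}{21}} = \frac{\sqrt{6541563}}{21}$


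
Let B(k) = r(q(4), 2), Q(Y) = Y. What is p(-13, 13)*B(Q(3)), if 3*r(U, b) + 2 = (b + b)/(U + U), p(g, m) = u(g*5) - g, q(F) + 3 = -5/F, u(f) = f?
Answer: 728/17 ≈ 42.824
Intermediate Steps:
q(F) = -3 - 5/F
p(g, m) = 4*g (p(g, m) = g*5 - g = 5*g - g = 4*g)
r(U, b) = -2/3 + b/(3*U) (r(U, b) = -2/3 + ((b + b)/(U + U))/3 = -2/3 + ((2*b)/((2*U)))/3 = -2/3 + ((2*b)*(1/(2*U)))/3 = -2/3 + (b/U)/3 = -2/3 + b/(3*U))
B(k) = -14/17 (B(k) = (2 - 2*(-3 - 5/4))/(3*(-3 - 5/4)) = (2 - 2*(-17/4))/(3*(-17/4)) = (1/3)*(-4/17)*(2 + 17/2) = (1/3)*(-4/17)*(21/2) = -14/17)
p(-13, 13)*B(Q(3)) = (4*(-13))*(-14/17) = -52*(-14/17) = 728/17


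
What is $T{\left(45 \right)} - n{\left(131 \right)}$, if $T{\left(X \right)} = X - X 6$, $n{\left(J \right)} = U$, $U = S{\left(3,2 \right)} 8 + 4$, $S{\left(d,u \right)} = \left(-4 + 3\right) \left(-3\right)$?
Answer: $-253$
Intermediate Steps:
$S{\left(d,u \right)} = 3$ ($S{\left(d,u \right)} = \left(-1\right) \left(-3\right) = 3$)
$U = 28$ ($U = 3 \cdot 8 + 4 = 24 + 4 = 28$)
$n{\left(J \right)} = 28$
$T{\left(X \right)} = - 5 X$ ($T{\left(X \right)} = X - 6 X = - 5 X$)
$T{\left(45 \right)} - n{\left(131 \right)} = \left(-5\right) 45 - 28 = -225 - 28 = -253$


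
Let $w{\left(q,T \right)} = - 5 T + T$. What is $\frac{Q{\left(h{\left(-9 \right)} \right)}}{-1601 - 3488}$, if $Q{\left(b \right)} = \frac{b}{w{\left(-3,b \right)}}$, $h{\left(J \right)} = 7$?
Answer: $\frac{1}{20356} \approx 4.9126 \cdot 10^{-5}$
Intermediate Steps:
$w{\left(q,T \right)} = - 4 T$
$Q{\left(b \right)} = - \frac{1}{4}$ ($Q{\left(b \right)} = \frac{b}{\left(-4\right) b} = b \left(- \frac{1}{4 b}\right) = - \frac{1}{4}$)
$\frac{Q{\left(h{\left(-9 \right)} \right)}}{-1601 - 3488} = - \frac{1}{4 \left(-1601 - 3488\right)} = - \frac{1}{4 \left(-5089\right)} = \left(- \frac{1}{4}\right) \left(- \frac{1}{5089}\right) = \frac{1}{20356}$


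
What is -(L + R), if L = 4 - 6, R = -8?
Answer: 10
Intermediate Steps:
L = -2
-(L + R) = -(-2 - 8) = -1*(-10) = 10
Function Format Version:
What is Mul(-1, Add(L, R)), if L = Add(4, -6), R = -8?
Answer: 10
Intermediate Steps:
L = -2
Mul(-1, Add(L, R)) = Mul(-1, Add(-2, -8)) = Mul(-1, -10) = 10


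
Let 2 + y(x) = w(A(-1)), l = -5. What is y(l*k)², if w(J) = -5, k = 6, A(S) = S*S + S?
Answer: 49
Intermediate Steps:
A(S) = S + S² (A(S) = S² + S = S + S²)
y(x) = -7 (y(x) = -2 - 5 = -7)
y(l*k)² = (-7)² = 49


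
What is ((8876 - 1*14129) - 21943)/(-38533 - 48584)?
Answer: 27196/87117 ≈ 0.31218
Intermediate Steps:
((8876 - 1*14129) - 21943)/(-38533 - 48584) = ((8876 - 14129) - 21943)/(-87117) = (-5253 - 21943)*(-1/87117) = -27196*(-1/87117) = 27196/87117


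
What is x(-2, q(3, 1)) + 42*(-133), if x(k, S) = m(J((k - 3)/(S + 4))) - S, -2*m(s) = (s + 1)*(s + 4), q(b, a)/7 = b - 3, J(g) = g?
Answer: -178741/32 ≈ -5585.7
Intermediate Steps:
q(b, a) = -21 + 7*b (q(b, a) = 7*(b - 3) = 7*(-3 + b) = -21 + 7*b)
m(s) = -(1 + s)*(4 + s)/2 (m(s) = -(s + 1)*(s + 4)/2 = -(1 + s)*(4 + s)/2)
x(k, S) = -2 - S - 5*(-3 + k)/(2*(4 + S)) - (-3 + k)²/(2*(4 + S)²) (x(k, S) = (-2 - 5*(k - 3)/(2*(S + 4)) - (k - 3)²/(S + 4)²/2) - S = (-2 - 5*(-3 + k)/(2*(4 + S)) - (-3 + k)²/(4 + S)²/2) - S = (-2 - 5*(-3 + k)/(2*(4 + S)) - (-3 + k)²/(2*(4 + S)²)) - S = -2 - S - 5*(-3 + k)/(2*(4 + S)) - (-3 + k)²/(2*(4 + S)²))
x(-2, q(3, 1)) + 42*(-133) = (-(-3 - 2)² - 2*(4 + (-21 + 7*3))²*(2 + (-21 + 7*3)) + 5*(3 - 1*(-2))*(4 + (-21 + 7*3)))/(2*(4 + (-21 + 7*3))²) + 42*(-133) = (-1*(-5)² - 2*(4 + (-21 + 21))²*(2 + (-21 + 21)) + 5*(3 + 2)*(4 + (-21 + 21)))/(2*(4 + (-21 + 21))²) - 5586 = (-1*25 - 2*(4 + 0)²*(2 + 0) + 5*5*(4 + 0))/(2*(4 + 0)²) - 5586 = (½)*(-25 - 2*4²*2 + 5*5*4)/4² - 5586 = (½)*(1/16)*(-25 - 2*16*2 + 100) - 5586 = (½)*(1/16)*(-25 - 64 + 100) - 5586 = (½)*(1/16)*11 - 5586 = 11/32 - 5586 = -178741/32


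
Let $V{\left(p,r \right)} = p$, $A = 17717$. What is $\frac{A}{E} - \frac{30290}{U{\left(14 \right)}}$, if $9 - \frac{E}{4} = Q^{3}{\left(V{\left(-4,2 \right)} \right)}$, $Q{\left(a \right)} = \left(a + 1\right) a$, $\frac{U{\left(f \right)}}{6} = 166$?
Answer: $- \frac{18826681}{570708} \approx -32.988$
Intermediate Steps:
$U{\left(f \right)} = 996$ ($U{\left(f \right)} = 6 \cdot 166 = 996$)
$Q{\left(a \right)} = a \left(1 + a\right)$ ($Q{\left(a \right)} = \left(1 + a\right) a = a \left(1 + a\right)$)
$E = -6876$ ($E = 36 - 4 \left(- 4 \left(1 - 4\right)\right)^{3} = 36 - 4 \left(\left(-4\right) \left(-3\right)\right)^{3} = 36 - 4 \cdot 12^{3} = 36 - 6912 = -6876$)
$\frac{A}{E} - \frac{30290}{U{\left(14 \right)}} = \frac{17717}{-6876} - \frac{30290}{996} = 17717 \left(- \frac{1}{6876}\right) - \frac{15145}{498} = - \frac{17717}{6876} - \frac{15145}{498} = - \frac{18826681}{570708}$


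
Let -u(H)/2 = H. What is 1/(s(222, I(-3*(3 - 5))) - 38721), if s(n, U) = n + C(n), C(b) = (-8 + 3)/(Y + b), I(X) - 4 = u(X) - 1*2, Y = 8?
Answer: -46/1770955 ≈ -2.5975e-5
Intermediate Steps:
u(H) = -2*H
I(X) = 2 - 2*X (I(X) = 4 + (-2*X - 1*2) = 4 + (-2*X - 2) = 4 + (-2 - 2*X) = 2 - 2*X)
C(b) = -5/(8 + b) (C(b) = (-8 + 3)/(8 + b) = -5/(8 + b))
s(n, U) = n - 5/(8 + n)
1/(s(222, I(-3*(3 - 5))) - 38721) = 1/((-5 + 222*(8 + 222))/(8 + 222) - 38721) = 1/((-5 + 222*230)/230 - 38721) = 1/((-5 + 51060)/230 - 38721) = 1/((1/230)*51055 - 38721) = 1/(10211/46 - 38721) = 1/(-1770955/46) = -46/1770955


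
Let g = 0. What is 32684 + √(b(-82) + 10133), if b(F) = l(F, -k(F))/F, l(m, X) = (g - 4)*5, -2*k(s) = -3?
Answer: 32684 + √17033983/41 ≈ 32785.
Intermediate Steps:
k(s) = 3/2 (k(s) = -½*(-3) = 3/2)
l(m, X) = -20 (l(m, X) = (0 - 4)*5 = -4*5 = -20)
b(F) = -20/F
32684 + √(b(-82) + 10133) = 32684 + √(-20/(-82) + 10133) = 32684 + √(-20*(-1/82) + 10133) = 32684 + √(10/41 + 10133) = 32684 + √(415463/41) = 32684 + √17033983/41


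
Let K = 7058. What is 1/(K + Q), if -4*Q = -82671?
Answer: 4/110903 ≈ 3.6068e-5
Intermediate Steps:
Q = 82671/4 (Q = -¼*(-82671) = 82671/4 ≈ 20668.)
1/(K + Q) = 1/(7058 + 82671/4) = 1/(110903/4) = 4/110903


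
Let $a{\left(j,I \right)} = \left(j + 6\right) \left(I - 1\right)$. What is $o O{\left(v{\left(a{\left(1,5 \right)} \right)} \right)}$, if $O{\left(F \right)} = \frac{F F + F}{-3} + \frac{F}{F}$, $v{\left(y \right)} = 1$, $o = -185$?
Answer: $- \frac{185}{3} \approx -61.667$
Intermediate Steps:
$a{\left(j,I \right)} = \left(-1 + I\right) \left(6 + j\right)$ ($a{\left(j,I \right)} = \left(6 + j\right) \left(-1 + I\right) = \left(-1 + I\right) \left(6 + j\right)$)
$O{\left(F \right)} = 1 - \frac{F}{3} - \frac{F^{2}}{3}$ ($O{\left(F \right)} = \left(F^{2} + F\right) \left(- \frac{1}{3}\right) + 1 = \left(F + F^{2}\right) \left(- \frac{1}{3}\right) + 1 = \left(- \frac{F}{3} - \frac{F^{2}}{3}\right) + 1 = 1 - \frac{F}{3} - \frac{F^{2}}{3}$)
$o O{\left(v{\left(a{\left(1,5 \right)} \right)} \right)} = - 185 \left(1 - \frac{1}{3} - \frac{1^{2}}{3}\right) = - 185 \left(1 - \frac{1}{3} - \frac{1}{3}\right) = \left(-185\right) \frac{1}{3} = - \frac{185}{3}$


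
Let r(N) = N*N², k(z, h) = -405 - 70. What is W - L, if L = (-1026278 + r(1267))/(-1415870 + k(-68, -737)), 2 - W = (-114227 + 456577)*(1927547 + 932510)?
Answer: -277360153838961035/283269 ≈ -9.7914e+11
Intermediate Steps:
k(z, h) = -475
r(N) = N³
W = -979140513948 (W = 2 - (-114227 + 456577)*(1927547 + 932510) = 2 - 342350*2860057 = 2 - 1*979140513950 = 2 - 979140513950 = -979140513948)
L = -406574977/283269 (L = (-1026278 + 1267³)/(-1415870 - 475) = (-1026278 + 2033901163)/(-1416345) = 2032874885*(-1/1416345) = -406574977/283269 ≈ -1435.3)
W - L = -979140513948 - 1*(-406574977/283269) = -979140513948 + 406574977/283269 = -277360153838961035/283269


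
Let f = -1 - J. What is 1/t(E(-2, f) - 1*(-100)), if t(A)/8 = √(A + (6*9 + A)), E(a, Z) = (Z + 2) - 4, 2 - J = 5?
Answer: √254/2032 ≈ 0.0078432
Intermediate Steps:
J = -3 (J = 2 - 1*5 = 2 - 5 = -3)
f = 2 (f = -1 - 1*(-3) = -1 + 3 = 2)
E(a, Z) = -2 + Z (E(a, Z) = (2 + Z) - 4 = -2 + Z)
t(A) = 8*√(54 + 2*A) (t(A) = 8*√(A + (6*9 + A)) = 8*√(A + (54 + A)) = 8*√(54 + 2*A))
1/t(E(-2, f) - 1*(-100)) = 1/(8*√(54 + 2*((-2 + 2) - 1*(-100)))) = 1/(8*√(54 + 2*(0 + 100))) = 1/(8*√(54 + 2*100)) = 1/(8*√(54 + 200)) = 1/(8*√254) = √254/2032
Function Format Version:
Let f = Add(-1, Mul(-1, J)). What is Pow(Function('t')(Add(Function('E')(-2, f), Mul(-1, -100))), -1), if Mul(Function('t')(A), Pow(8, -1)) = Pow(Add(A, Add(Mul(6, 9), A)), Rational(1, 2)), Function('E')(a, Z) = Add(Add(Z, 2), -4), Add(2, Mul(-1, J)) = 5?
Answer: Mul(Rational(1, 2032), Pow(254, Rational(1, 2))) ≈ 0.0078432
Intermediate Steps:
J = -3 (J = Add(2, Mul(-1, 5)) = Add(2, -5) = -3)
f = 2 (f = Add(-1, Mul(-1, -3)) = Add(-1, 3) = 2)
Function('E')(a, Z) = Add(-2, Z) (Function('E')(a, Z) = Add(Add(2, Z), -4) = Add(-2, Z))
Function('t')(A) = Mul(8, Pow(Add(54, Mul(2, A)), Rational(1, 2))) (Function('t')(A) = Mul(8, Pow(Add(A, Add(Mul(6, 9), A)), Rational(1, 2))) = Mul(8, Pow(Add(A, Add(54, A)), Rational(1, 2))) = Mul(8, Pow(Add(54, Mul(2, A)), Rational(1, 2))))
Pow(Function('t')(Add(Function('E')(-2, f), Mul(-1, -100))), -1) = Pow(Mul(8, Pow(Add(54, Mul(2, Add(Add(-2, 2), Mul(-1, -100)))), Rational(1, 2))), -1) = Pow(Mul(8, Pow(Add(54, Mul(2, Add(0, 100))), Rational(1, 2))), -1) = Pow(Mul(8, Pow(Add(54, Mul(2, 100)), Rational(1, 2))), -1) = Pow(Mul(8, Pow(Add(54, 200), Rational(1, 2))), -1) = Pow(Mul(8, Pow(254, Rational(1, 2))), -1) = Mul(Rational(1, 2032), Pow(254, Rational(1, 2)))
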